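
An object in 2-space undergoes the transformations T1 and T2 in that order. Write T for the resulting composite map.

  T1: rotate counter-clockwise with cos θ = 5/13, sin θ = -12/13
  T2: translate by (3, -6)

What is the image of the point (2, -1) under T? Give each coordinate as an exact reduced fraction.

T1 rotate counter-clockwise with cos θ = 5/13, sin θ = -12/13: (2, -1) → (-2/13, -29/13)
T2 translate by (3, -6): (-2/13, -29/13) → (37/13, -107/13)

T(p) = (37/13, -107/13)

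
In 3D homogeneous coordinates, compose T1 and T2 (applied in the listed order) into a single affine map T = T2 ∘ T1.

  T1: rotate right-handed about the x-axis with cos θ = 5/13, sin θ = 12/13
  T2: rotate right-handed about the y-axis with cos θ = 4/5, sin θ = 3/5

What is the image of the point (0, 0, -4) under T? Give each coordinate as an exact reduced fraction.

T(p) = (-12/13, 48/13, -16/13)

T1 rotate right-handed about the x-axis with cos θ = 5/13, sin θ = 12/13: (0, 0, -4) → (0, 48/13, -20/13)
T2 rotate right-handed about the y-axis with cos θ = 4/5, sin θ = 3/5: (0, 48/13, -20/13) → (-12/13, 48/13, -16/13)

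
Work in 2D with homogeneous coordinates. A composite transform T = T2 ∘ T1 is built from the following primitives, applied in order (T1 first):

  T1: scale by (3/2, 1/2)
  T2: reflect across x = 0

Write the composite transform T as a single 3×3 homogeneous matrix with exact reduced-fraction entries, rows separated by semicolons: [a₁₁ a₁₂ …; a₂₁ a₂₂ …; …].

T = [-3/2 0 0; 0 1/2 0; 0 0 1]

T1 = [3/2 0 0; 0 1/2 0; 0 0 1]
T2·T1 = [-3/2 0 0; 0 1/2 0; 0 0 1]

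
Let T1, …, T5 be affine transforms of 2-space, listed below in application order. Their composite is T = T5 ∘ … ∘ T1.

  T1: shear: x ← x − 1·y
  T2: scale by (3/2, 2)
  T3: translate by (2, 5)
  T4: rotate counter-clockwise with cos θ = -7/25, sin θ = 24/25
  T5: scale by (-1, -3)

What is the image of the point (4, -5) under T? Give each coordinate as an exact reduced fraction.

T1 shear: x ← x − 1·y: (4, -5) → (9, -5)
T2 scale by (3/2, 2): (9, -5) → (27/2, -10)
T3 translate by (2, 5): (27/2, -10) → (31/2, -5)
T4 rotate counter-clockwise with cos θ = -7/25, sin θ = 24/25: (31/2, -5) → (23/50, 407/25)
T5 scale by (-1, -3): (23/50, 407/25) → (-23/50, -1221/25)

T(p) = (-23/50, -1221/25)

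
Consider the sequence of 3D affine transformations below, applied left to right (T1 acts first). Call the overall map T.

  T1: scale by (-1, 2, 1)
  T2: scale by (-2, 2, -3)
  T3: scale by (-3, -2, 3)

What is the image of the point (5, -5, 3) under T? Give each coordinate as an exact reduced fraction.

T(p) = (-30, 40, -27)

T1 scale by (-1, 2, 1): (5, -5, 3) → (-5, -10, 3)
T2 scale by (-2, 2, -3): (-5, -10, 3) → (10, -20, -9)
T3 scale by (-3, -2, 3): (10, -20, -9) → (-30, 40, -27)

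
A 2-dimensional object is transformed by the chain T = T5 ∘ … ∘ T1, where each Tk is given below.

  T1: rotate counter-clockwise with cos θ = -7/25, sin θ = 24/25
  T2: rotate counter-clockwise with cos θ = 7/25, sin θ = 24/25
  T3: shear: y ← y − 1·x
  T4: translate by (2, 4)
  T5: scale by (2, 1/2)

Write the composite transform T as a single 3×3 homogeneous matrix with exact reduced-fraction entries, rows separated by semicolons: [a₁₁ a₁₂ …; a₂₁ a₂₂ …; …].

T = [-2 0 4; 1/2 -1/2 2; 0 0 1]

T1 = [-7/25 -24/25 0; 24/25 -7/25 0; 0 0 1]
T2·T1 = [-1 0 0; 0 -1 0; 0 0 1]
T3·…·T1 = [-1 0 0; 1 -1 0; 0 0 1]
T4·…·T1 = [-1 0 2; 1 -1 4; 0 0 1]
T5·…·T1 = [-2 0 4; 1/2 -1/2 2; 0 0 1]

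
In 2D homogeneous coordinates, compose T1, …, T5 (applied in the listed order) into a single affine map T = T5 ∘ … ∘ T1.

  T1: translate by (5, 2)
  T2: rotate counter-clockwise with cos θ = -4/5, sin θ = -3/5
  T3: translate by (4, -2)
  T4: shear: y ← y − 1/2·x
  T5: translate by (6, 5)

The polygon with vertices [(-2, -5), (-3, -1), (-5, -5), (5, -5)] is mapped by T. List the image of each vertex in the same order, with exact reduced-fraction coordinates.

image vertices: (29/5, 37/10), (9, -1/2), (41/5, 43/10), (1/5, 23/10)

T1 translate by (5, 2): (-2, -5) → (3, -3); (-3, -1) → (2, 1); (-5, -5) → (0, -3); (5, -5) → (10, -3)
T2 rotate counter-clockwise with cos θ = -4/5, sin θ = -3/5: (3, -3) → (-21/5, 3/5); (2, 1) → (-1, -2); (0, -3) → (-9/5, 12/5); (10, -3) → (-49/5, -18/5)
T3 translate by (4, -2): (-21/5, 3/5) → (-1/5, -7/5); (-1, -2) → (3, -4); (-9/5, 12/5) → (11/5, 2/5); (-49/5, -18/5) → (-29/5, -28/5)
T4 shear: y ← y − 1/2·x: (-1/5, -7/5) → (-1/5, -13/10); (3, -4) → (3, -11/2); (11/5, 2/5) → (11/5, -7/10); (-29/5, -28/5) → (-29/5, -27/10)
T5 translate by (6, 5): (-1/5, -13/10) → (29/5, 37/10); (3, -11/2) → (9, -1/2); (11/5, -7/10) → (41/5, 43/10); (-29/5, -27/10) → (1/5, 23/10)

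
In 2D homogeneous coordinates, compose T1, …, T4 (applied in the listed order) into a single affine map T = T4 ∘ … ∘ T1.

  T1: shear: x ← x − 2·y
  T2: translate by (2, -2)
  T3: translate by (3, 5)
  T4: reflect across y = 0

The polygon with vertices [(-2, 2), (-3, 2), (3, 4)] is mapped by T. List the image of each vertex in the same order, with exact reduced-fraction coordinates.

T1 shear: x ← x − 2·y: (-2, 2) → (-6, 2); (-3, 2) → (-7, 2); (3, 4) → (-5, 4)
T2 translate by (2, -2): (-6, 2) → (-4, 0); (-7, 2) → (-5, 0); (-5, 4) → (-3, 2)
T3 translate by (3, 5): (-4, 0) → (-1, 5); (-5, 0) → (-2, 5); (-3, 2) → (0, 7)
T4 reflect across y = 0: (-1, 5) → (-1, -5); (-2, 5) → (-2, -5); (0, 7) → (0, -7)

image vertices: (-1, -5), (-2, -5), (0, -7)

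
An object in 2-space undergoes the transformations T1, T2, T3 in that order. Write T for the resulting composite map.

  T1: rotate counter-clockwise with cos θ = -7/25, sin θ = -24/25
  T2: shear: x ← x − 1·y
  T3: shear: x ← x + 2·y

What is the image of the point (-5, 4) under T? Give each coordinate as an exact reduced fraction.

T(p) = (223/25, 92/25)

T1 rotate counter-clockwise with cos θ = -7/25, sin θ = -24/25: (-5, 4) → (131/25, 92/25)
T2 shear: x ← x − 1·y: (131/25, 92/25) → (39/25, 92/25)
T3 shear: x ← x + 2·y: (39/25, 92/25) → (223/25, 92/25)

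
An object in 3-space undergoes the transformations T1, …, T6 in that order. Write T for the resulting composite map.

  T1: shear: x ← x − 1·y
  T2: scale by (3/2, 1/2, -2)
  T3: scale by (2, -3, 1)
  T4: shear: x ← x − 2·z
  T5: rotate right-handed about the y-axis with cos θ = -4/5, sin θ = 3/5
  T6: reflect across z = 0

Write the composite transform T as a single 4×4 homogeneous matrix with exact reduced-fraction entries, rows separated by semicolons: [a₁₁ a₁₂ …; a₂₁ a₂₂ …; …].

T1 = [1 -1 0 0; 0 1 0 0; 0 0 1 0; 0 0 0 1]
T2·T1 = [3/2 -3/2 0 0; 0 1/2 0 0; 0 0 -2 0; 0 0 0 1]
T3·…·T1 = [3 -3 0 0; 0 -3/2 0 0; 0 0 -2 0; 0 0 0 1]
T4·…·T1 = [3 -3 4 0; 0 -3/2 0 0; 0 0 -2 0; 0 0 0 1]
T5·…·T1 = [-12/5 12/5 -22/5 0; 0 -3/2 0 0; -9/5 9/5 -4/5 0; 0 0 0 1]
T6·…·T1 = [-12/5 12/5 -22/5 0; 0 -3/2 0 0; 9/5 -9/5 4/5 0; 0 0 0 1]

T = [-12/5 12/5 -22/5 0; 0 -3/2 0 0; 9/5 -9/5 4/5 0; 0 0 0 1]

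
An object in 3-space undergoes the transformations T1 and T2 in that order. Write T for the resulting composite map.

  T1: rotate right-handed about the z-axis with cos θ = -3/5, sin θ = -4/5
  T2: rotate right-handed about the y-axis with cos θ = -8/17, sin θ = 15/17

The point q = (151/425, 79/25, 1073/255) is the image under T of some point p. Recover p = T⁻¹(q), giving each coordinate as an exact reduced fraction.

T1 = [-3/5 4/5 0 0; -4/5 -3/5 0 0; 0 0 1 0; 0 0 0 1]
T2·T1 = [24/85 -32/85 15/17 0; -4/5 -3/5 0 0; 9/17 -12/17 -8/17 0; 0 0 0 1]
det M = 1; M⁻¹ = [24/85 -4/5 9/17 0; -32/85 -3/5 -12/17 0; 15/17 0 -8/17 0; 0 0 0 1]
M⁻¹ · (151/425, 79/25, 1073/255)ᵀ = (-1/5, -5, -5/3)ᵀ

p = (-1/5, -5, -5/3)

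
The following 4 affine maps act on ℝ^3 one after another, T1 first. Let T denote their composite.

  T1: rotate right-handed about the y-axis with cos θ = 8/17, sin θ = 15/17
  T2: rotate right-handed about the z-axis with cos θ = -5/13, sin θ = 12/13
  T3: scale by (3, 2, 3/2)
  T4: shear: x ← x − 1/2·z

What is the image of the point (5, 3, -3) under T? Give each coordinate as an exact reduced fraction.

T1 rotate right-handed about the y-axis with cos θ = 8/17, sin θ = 15/17: (5, 3, -3) → (-5/17, 3, -99/17)
T2 rotate right-handed about the z-axis with cos θ = -5/13, sin θ = 12/13: (-5/17, 3, -99/17) → (-587/221, -315/221, -99/17)
T3 scale by (3, 2, 3/2): (-587/221, -315/221, -99/17) → (-1761/221, -630/221, -297/34)
T4 shear: x ← x − 1/2·z: (-1761/221, -630/221, -297/34) → (-3183/884, -630/221, -297/34)

T(p) = (-3183/884, -630/221, -297/34)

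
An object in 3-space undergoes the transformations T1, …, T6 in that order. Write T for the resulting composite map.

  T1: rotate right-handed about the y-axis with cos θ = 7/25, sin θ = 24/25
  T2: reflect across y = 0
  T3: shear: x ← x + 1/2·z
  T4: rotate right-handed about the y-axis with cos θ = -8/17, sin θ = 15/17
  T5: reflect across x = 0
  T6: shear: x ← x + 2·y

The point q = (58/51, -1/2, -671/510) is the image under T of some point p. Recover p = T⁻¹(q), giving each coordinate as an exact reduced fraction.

T1 = [7/25 0 24/25 0; 0 1 0 0; -24/25 0 7/25 0; 0 0 0 1]
T2·T1 = [7/25 0 24/25 0; 0 -1 0 0; -24/25 0 7/25 0; 0 0 0 1]
T3·…·T1 = [-1/5 0 11/10 0; 0 -1 0 0; -24/25 0 7/25 0; 0 0 0 1]
T4·…·T1 = [-64/85 0 -23/85 0; 0 -1 0 0; 267/425 0 -937/850 0; 0 0 0 1]
T5·…·T1 = [64/85 0 23/85 0; 0 -1 0 0; 267/425 0 -937/850 0; 0 0 0 1]
T6·…·T1 = [64/85 -2 23/85 0; 0 -1 0 0; 267/425 0 -937/850 0; 0 0 0 1]
det M = 1; M⁻¹ = [937/850 -937/425 23/85 0; 0 -1 0 0; 267/425 -534/425 -64/85 0; 0 0 0 1]
M⁻¹ · (58/51, -1/2, -671/510)ᵀ = (2, 1/2, 7/3)ᵀ

p = (2, 1/2, 7/3)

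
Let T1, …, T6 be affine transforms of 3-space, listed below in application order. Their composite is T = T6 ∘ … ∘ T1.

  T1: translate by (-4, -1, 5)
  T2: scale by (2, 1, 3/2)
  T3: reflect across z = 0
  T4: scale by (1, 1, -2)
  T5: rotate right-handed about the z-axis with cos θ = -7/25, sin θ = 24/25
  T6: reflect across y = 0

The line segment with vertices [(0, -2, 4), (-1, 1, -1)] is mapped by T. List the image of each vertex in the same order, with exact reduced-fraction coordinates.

T1 translate by (-4, -1, 5): (0, -2, 4) → (-4, -3, 9); (-1, 1, -1) → (-5, 0, 4)
T2 scale by (2, 1, 3/2): (-4, -3, 9) → (-8, -3, 27/2); (-5, 0, 4) → (-10, 0, 6)
T3 reflect across z = 0: (-8, -3, 27/2) → (-8, -3, -27/2); (-10, 0, 6) → (-10, 0, -6)
T4 scale by (1, 1, -2): (-8, -3, -27/2) → (-8, -3, 27); (-10, 0, -6) → (-10, 0, 12)
T5 rotate right-handed about the z-axis with cos θ = -7/25, sin θ = 24/25: (-8, -3, 27) → (128/25, -171/25, 27); (-10, 0, 12) → (14/5, -48/5, 12)
T6 reflect across y = 0: (128/25, -171/25, 27) → (128/25, 171/25, 27); (14/5, -48/5, 12) → (14/5, 48/5, 12)

image vertices: (128/25, 171/25, 27), (14/5, 48/5, 12)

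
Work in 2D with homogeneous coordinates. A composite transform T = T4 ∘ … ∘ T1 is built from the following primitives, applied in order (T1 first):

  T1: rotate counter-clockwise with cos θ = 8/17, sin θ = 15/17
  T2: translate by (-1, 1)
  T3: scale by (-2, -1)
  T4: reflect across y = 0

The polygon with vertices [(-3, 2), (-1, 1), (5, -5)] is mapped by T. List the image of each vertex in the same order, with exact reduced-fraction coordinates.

image vertices: (142/17, -12/17), (80/17, 10/17), (-196/17, 52/17)

T1 rotate counter-clockwise with cos θ = 8/17, sin θ = 15/17: (-3, 2) → (-54/17, -29/17); (-1, 1) → (-23/17, -7/17); (5, -5) → (115/17, 35/17)
T2 translate by (-1, 1): (-54/17, -29/17) → (-71/17, -12/17); (-23/17, -7/17) → (-40/17, 10/17); (115/17, 35/17) → (98/17, 52/17)
T3 scale by (-2, -1): (-71/17, -12/17) → (142/17, 12/17); (-40/17, 10/17) → (80/17, -10/17); (98/17, 52/17) → (-196/17, -52/17)
T4 reflect across y = 0: (142/17, 12/17) → (142/17, -12/17); (80/17, -10/17) → (80/17, 10/17); (-196/17, -52/17) → (-196/17, 52/17)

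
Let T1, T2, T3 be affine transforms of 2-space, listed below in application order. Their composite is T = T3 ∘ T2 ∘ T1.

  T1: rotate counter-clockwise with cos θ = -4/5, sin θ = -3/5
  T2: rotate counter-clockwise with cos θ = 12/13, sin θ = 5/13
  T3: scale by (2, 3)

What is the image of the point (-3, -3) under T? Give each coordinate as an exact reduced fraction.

T1 rotate counter-clockwise with cos θ = -4/5, sin θ = -3/5: (-3, -3) → (3/5, 21/5)
T2 rotate counter-clockwise with cos θ = 12/13, sin θ = 5/13: (3/5, 21/5) → (-69/65, 267/65)
T3 scale by (2, 3): (-69/65, 267/65) → (-138/65, 801/65)

T(p) = (-138/65, 801/65)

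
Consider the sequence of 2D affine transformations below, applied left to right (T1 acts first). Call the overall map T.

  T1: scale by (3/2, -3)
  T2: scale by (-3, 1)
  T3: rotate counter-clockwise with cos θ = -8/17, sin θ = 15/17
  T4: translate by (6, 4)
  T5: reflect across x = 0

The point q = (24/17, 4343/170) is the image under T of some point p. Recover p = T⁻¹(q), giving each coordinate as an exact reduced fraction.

p = (-5, 6/5)

T1 = [3/2 0 0; 0 -3 0; 0 0 1]
T2·T1 = [-9/2 0 0; 0 -3 0; 0 0 1]
T3·…·T1 = [36/17 45/17 0; -135/34 24/17 0; 0 0 1]
T4·…·T1 = [36/17 45/17 6; -135/34 24/17 4; 0 0 1]
T5·…·T1 = [-36/17 -45/17 -6; -135/34 24/17 4; 0 0 1]
det M = -27/2; M⁻¹ = [-16/153 -10/51 8/51; -5/17 8/51 -122/51; 0 0 1]
M⁻¹ · (24/17, 4343/170)ᵀ = (-5, 6/5)ᵀ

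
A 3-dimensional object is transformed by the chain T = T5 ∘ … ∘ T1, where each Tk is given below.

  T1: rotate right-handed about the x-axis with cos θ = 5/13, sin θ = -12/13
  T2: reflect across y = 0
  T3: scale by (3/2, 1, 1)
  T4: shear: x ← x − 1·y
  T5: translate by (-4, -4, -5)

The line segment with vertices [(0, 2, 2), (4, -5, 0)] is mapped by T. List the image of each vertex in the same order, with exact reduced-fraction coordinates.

image vertices: (-18/13, -86/13, -79/13), (1/13, -27/13, -5/13)

T1 rotate right-handed about the x-axis with cos θ = 5/13, sin θ = -12/13: (0, 2, 2) → (0, 34/13, -14/13); (4, -5, 0) → (4, -25/13, 60/13)
T2 reflect across y = 0: (0, 34/13, -14/13) → (0, -34/13, -14/13); (4, -25/13, 60/13) → (4, 25/13, 60/13)
T3 scale by (3/2, 1, 1): (0, -34/13, -14/13) → (0, -34/13, -14/13); (4, 25/13, 60/13) → (6, 25/13, 60/13)
T4 shear: x ← x − 1·y: (0, -34/13, -14/13) → (34/13, -34/13, -14/13); (6, 25/13, 60/13) → (53/13, 25/13, 60/13)
T5 translate by (-4, -4, -5): (34/13, -34/13, -14/13) → (-18/13, -86/13, -79/13); (53/13, 25/13, 60/13) → (1/13, -27/13, -5/13)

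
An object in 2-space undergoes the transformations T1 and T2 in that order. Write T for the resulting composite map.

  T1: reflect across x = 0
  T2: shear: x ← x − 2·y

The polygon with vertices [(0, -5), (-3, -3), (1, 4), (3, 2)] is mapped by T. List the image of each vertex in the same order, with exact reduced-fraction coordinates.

T1 reflect across x = 0: (0, -5) → (0, -5); (-3, -3) → (3, -3); (1, 4) → (-1, 4); (3, 2) → (-3, 2)
T2 shear: x ← x − 2·y: (0, -5) → (10, -5); (3, -3) → (9, -3); (-1, 4) → (-9, 4); (-3, 2) → (-7, 2)

image vertices: (10, -5), (9, -3), (-9, 4), (-7, 2)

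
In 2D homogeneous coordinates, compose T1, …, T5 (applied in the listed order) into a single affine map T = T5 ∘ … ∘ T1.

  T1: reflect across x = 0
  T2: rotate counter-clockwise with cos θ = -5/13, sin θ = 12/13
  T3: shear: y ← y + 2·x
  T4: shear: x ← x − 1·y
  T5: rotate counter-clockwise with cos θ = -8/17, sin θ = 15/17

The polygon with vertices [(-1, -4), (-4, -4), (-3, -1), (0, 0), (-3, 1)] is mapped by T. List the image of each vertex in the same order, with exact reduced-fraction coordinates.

image vertices: (-90/17, -2069/221), (-84/17, -2432/221), (-1, -50/13), (0, 0), (29/17, 124/221)

T1 reflect across x = 0: (-1, -4) → (1, -4); (-4, -4) → (4, -4); (-3, -1) → (3, -1); (0, 0) → (0, 0); (-3, 1) → (3, 1)
T2 rotate counter-clockwise with cos θ = -5/13, sin θ = 12/13: (1, -4) → (43/13, 32/13); (4, -4) → (28/13, 68/13); (3, -1) → (-3/13, 41/13); (0, 0) → (0, 0); (3, 1) → (-27/13, 31/13)
T3 shear: y ← y + 2·x: (43/13, 32/13) → (43/13, 118/13); (28/13, 68/13) → (28/13, 124/13); (-3/13, 41/13) → (-3/13, 35/13); (0, 0) → (0, 0); (-27/13, 31/13) → (-27/13, -23/13)
T4 shear: x ← x − 1·y: (43/13, 118/13) → (-75/13, 118/13); (28/13, 124/13) → (-96/13, 124/13); (-3/13, 35/13) → (-38/13, 35/13); (0, 0) → (0, 0); (-27/13, -23/13) → (-4/13, -23/13)
T5 rotate counter-clockwise with cos θ = -8/17, sin θ = 15/17: (-75/13, 118/13) → (-90/17, -2069/221); (-96/13, 124/13) → (-84/17, -2432/221); (-38/13, 35/13) → (-1, -50/13); (0, 0) → (0, 0); (-4/13, -23/13) → (29/17, 124/221)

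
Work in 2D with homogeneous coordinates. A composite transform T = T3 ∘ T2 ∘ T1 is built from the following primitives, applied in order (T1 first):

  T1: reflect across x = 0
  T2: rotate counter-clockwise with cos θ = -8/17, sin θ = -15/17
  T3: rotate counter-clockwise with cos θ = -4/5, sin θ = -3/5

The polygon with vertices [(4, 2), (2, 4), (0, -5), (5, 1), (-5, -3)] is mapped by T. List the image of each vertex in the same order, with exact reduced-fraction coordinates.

T1 reflect across x = 0: (4, 2) → (-4, 2); (2, 4) → (-2, 4); (0, -5) → (0, -5); (5, 1) → (-5, 1); (-5, -3) → (5, -3)
T2 rotate counter-clockwise with cos θ = -8/17, sin θ = -15/17: (-4, 2) → (62/17, 44/17); (-2, 4) → (76/17, -2/17); (0, -5) → (-75/17, 40/17); (-5, 1) → (55/17, 67/17); (5, -3) → (-5, -3)
T3 rotate counter-clockwise with cos θ = -4/5, sin θ = -3/5: (62/17, 44/17) → (-116/85, -362/85); (76/17, -2/17) → (-62/17, -44/17); (-75/17, 40/17) → (84/17, 13/17); (55/17, 67/17) → (-19/85, -433/85); (-5, -3) → (11/5, 27/5)

image vertices: (-116/85, -362/85), (-62/17, -44/17), (84/17, 13/17), (-19/85, -433/85), (11/5, 27/5)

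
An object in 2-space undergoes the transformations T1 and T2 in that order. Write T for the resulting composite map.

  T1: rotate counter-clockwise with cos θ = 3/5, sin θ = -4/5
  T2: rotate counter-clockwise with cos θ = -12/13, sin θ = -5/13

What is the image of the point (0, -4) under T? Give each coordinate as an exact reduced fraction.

T1 rotate counter-clockwise with cos θ = 3/5, sin θ = -4/5: (0, -4) → (-16/5, -12/5)
T2 rotate counter-clockwise with cos θ = -12/13, sin θ = -5/13: (-16/5, -12/5) → (132/65, 224/65)

T(p) = (132/65, 224/65)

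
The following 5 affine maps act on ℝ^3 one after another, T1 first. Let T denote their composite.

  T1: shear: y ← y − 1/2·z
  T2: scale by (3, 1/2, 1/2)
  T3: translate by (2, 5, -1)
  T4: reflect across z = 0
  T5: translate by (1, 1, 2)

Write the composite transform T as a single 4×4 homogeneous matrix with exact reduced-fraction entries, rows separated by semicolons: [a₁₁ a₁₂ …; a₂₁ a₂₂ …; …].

T = [3 0 0 3; 0 1/2 -1/4 6; 0 0 -1/2 3; 0 0 0 1]

T1 = [1 0 0 0; 0 1 -1/2 0; 0 0 1 0; 0 0 0 1]
T2·T1 = [3 0 0 0; 0 1/2 -1/4 0; 0 0 1/2 0; 0 0 0 1]
T3·…·T1 = [3 0 0 2; 0 1/2 -1/4 5; 0 0 1/2 -1; 0 0 0 1]
T4·…·T1 = [3 0 0 2; 0 1/2 -1/4 5; 0 0 -1/2 1; 0 0 0 1]
T5·…·T1 = [3 0 0 3; 0 1/2 -1/4 6; 0 0 -1/2 3; 0 0 0 1]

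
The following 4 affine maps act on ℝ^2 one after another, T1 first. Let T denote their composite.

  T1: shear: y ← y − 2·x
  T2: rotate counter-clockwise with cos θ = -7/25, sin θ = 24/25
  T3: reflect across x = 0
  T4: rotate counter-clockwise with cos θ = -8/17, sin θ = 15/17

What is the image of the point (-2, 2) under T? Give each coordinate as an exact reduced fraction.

T(p) = (62/85, 534/85)

T1 shear: y ← y − 2·x: (-2, 2) → (-2, 6)
T2 rotate counter-clockwise with cos θ = -7/25, sin θ = 24/25: (-2, 6) → (-26/5, -18/5)
T3 reflect across x = 0: (-26/5, -18/5) → (26/5, -18/5)
T4 rotate counter-clockwise with cos θ = -8/17, sin θ = 15/17: (26/5, -18/5) → (62/85, 534/85)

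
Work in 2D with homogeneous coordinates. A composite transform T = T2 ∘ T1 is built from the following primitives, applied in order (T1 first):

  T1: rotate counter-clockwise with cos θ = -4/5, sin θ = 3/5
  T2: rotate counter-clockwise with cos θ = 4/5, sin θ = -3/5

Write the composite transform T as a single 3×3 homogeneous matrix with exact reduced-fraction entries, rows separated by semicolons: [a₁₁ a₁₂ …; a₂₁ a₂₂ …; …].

T1 = [-4/5 -3/5 0; 3/5 -4/5 0; 0 0 1]
T2·T1 = [-7/25 -24/25 0; 24/25 -7/25 0; 0 0 1]

T = [-7/25 -24/25 0; 24/25 -7/25 0; 0 0 1]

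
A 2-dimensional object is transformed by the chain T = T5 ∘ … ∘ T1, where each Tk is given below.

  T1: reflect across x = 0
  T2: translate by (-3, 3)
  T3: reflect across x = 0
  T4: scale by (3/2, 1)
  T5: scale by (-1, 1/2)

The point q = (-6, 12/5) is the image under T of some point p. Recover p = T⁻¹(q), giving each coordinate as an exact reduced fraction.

T1 = [-1 0 0; 0 1 0; 0 0 1]
T2·T1 = [-1 0 -3; 0 1 3; 0 0 1]
T3·…·T1 = [1 0 3; 0 1 3; 0 0 1]
T4·…·T1 = [3/2 0 9/2; 0 1 3; 0 0 1]
T5·…·T1 = [-3/2 0 -9/2; 0 1/2 3/2; 0 0 1]
det M = -3/4; M⁻¹ = [-2/3 0 -3; 0 2 -3; 0 0 1]
M⁻¹ · (-6, 12/5)ᵀ = (1, 9/5)ᵀ

p = (1, 9/5)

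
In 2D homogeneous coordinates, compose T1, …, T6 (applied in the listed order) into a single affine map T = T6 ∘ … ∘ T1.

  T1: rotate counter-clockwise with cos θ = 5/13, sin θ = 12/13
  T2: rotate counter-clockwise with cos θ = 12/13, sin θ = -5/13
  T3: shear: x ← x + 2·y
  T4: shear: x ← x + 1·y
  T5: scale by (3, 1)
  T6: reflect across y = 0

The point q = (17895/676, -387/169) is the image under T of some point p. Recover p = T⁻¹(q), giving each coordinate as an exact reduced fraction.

T1 = [5/13 -12/13 0; 12/13 5/13 0; 0 0 1]
T2·T1 = [120/169 -119/169 0; 119/169 120/169 0; 0 0 1]
T3·…·T1 = [358/169 121/169 0; 119/169 120/169 0; 0 0 1]
T4·…·T1 = [477/169 241/169 0; 119/169 120/169 0; 0 0 1]
T5·…·T1 = [1431/169 723/169 0; 119/169 120/169 0; 0 0 1]
T6·…·T1 = [1431/169 723/169 0; -119/169 -120/169 0; 0 0 1]
det M = -3; M⁻¹ = [40/169 241/169 0; -119/507 -477/169 0; 0 0 1]
M⁻¹ · (17895/676, -387/169)ᵀ = (3, 1/4)ᵀ

p = (3, 1/4)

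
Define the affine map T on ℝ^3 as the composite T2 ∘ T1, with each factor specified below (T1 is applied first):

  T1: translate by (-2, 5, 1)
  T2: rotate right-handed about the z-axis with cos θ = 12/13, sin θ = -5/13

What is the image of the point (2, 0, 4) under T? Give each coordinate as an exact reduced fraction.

T(p) = (25/13, 60/13, 5)

T1 translate by (-2, 5, 1): (2, 0, 4) → (0, 5, 5)
T2 rotate right-handed about the z-axis with cos θ = 12/13, sin θ = -5/13: (0, 5, 5) → (25/13, 60/13, 5)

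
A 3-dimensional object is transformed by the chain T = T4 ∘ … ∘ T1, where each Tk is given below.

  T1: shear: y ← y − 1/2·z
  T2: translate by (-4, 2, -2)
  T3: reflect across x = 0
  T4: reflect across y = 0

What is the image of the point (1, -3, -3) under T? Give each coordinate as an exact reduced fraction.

T1 shear: y ← y − 1/2·z: (1, -3, -3) → (1, -3/2, -3)
T2 translate by (-4, 2, -2): (1, -3/2, -3) → (-3, 1/2, -5)
T3 reflect across x = 0: (-3, 1/2, -5) → (3, 1/2, -5)
T4 reflect across y = 0: (3, 1/2, -5) → (3, -1/2, -5)

T(p) = (3, -1/2, -5)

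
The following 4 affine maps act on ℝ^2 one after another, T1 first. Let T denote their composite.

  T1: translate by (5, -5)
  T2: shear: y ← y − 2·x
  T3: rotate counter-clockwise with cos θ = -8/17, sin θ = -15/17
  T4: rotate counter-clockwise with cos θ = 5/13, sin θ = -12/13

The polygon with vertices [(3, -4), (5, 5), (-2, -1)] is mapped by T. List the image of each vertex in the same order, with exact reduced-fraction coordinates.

image vertices: (-95/17, 436/17), (-1780/221, 4610/221), (-24/13, 159/13)

T1 translate by (5, -5): (3, -4) → (8, -9); (5, 5) → (10, 0); (-2, -1) → (3, -6)
T2 shear: y ← y − 2·x: (8, -9) → (8, -25); (10, 0) → (10, -20); (3, -6) → (3, -12)
T3 rotate counter-clockwise with cos θ = -8/17, sin θ = -15/17: (8, -25) → (-439/17, 80/17); (10, -20) → (-380/17, 10/17); (3, -12) → (-12, 3)
T4 rotate counter-clockwise with cos θ = 5/13, sin θ = -12/13: (-439/17, 80/17) → (-95/17, 436/17); (-380/17, 10/17) → (-1780/221, 4610/221); (-12, 3) → (-24/13, 159/13)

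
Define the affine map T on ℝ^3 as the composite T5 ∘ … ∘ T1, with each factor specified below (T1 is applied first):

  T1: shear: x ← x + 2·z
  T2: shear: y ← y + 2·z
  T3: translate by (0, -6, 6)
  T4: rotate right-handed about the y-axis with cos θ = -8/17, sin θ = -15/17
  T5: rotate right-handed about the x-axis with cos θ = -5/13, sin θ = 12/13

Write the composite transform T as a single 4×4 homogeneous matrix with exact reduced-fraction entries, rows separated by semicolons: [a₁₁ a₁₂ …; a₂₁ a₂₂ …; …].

T = [-8/17 0 -31/17 -90/17; -180/221 -5/13 -434/221 1086/221; -75/221 12/13 298/221 -984/221; 0 0 0 1]

T1 = [1 0 2 0; 0 1 0 0; 0 0 1 0; 0 0 0 1]
T2·T1 = [1 0 2 0; 0 1 2 0; 0 0 1 0; 0 0 0 1]
T3·…·T1 = [1 0 2 0; 0 1 2 -6; 0 0 1 6; 0 0 0 1]
T4·…·T1 = [-8/17 0 -31/17 -90/17; 0 1 2 -6; 15/17 0 22/17 -48/17; 0 0 0 1]
T5·…·T1 = [-8/17 0 -31/17 -90/17; -180/221 -5/13 -434/221 1086/221; -75/221 12/13 298/221 -984/221; 0 0 0 1]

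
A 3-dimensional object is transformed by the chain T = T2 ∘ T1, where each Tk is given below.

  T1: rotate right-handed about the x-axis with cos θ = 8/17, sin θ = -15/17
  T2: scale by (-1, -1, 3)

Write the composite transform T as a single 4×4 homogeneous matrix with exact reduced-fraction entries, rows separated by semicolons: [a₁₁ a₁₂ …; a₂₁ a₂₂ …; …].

T1 = [1 0 0 0; 0 8/17 15/17 0; 0 -15/17 8/17 0; 0 0 0 1]
T2·T1 = [-1 0 0 0; 0 -8/17 -15/17 0; 0 -45/17 24/17 0; 0 0 0 1]

T = [-1 0 0 0; 0 -8/17 -15/17 0; 0 -45/17 24/17 0; 0 0 0 1]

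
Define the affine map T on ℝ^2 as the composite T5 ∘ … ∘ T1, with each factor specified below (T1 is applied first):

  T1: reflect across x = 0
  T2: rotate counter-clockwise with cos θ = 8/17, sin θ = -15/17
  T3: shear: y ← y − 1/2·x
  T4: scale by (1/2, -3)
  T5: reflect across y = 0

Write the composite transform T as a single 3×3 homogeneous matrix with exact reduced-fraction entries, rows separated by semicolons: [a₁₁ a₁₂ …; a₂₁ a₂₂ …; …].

T = [-4/17 15/34 0; 57/17 3/34 0; 0 0 1]

T1 = [-1 0 0; 0 1 0; 0 0 1]
T2·T1 = [-8/17 15/17 0; 15/17 8/17 0; 0 0 1]
T3·…·T1 = [-8/17 15/17 0; 19/17 1/34 0; 0 0 1]
T4·…·T1 = [-4/17 15/34 0; -57/17 -3/34 0; 0 0 1]
T5·…·T1 = [-4/17 15/34 0; 57/17 3/34 0; 0 0 1]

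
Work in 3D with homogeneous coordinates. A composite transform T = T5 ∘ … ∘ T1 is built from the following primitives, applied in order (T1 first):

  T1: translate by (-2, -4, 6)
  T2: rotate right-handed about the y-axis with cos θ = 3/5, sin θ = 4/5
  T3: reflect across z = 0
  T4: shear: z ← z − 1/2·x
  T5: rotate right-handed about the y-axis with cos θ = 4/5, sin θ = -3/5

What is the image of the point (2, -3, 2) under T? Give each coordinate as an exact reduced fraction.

T1 translate by (-2, -4, 6): (2, -3, 2) → (0, -7, 8)
T2 rotate right-handed about the y-axis with cos θ = 3/5, sin θ = 4/5: (0, -7, 8) → (32/5, -7, 24/5)
T3 reflect across z = 0: (32/5, -7, 24/5) → (32/5, -7, -24/5)
T4 shear: z ← z − 1/2·x: (32/5, -7, -24/5) → (32/5, -7, -8)
T5 rotate right-handed about the y-axis with cos θ = 4/5, sin θ = -3/5: (32/5, -7, -8) → (248/25, -7, -64/25)

T(p) = (248/25, -7, -64/25)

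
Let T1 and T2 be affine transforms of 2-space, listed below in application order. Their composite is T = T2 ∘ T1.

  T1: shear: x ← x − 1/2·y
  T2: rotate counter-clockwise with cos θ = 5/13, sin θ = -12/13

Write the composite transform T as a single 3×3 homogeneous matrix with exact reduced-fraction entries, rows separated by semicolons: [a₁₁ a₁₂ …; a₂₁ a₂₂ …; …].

T = [5/13 19/26 0; -12/13 11/13 0; 0 0 1]

T1 = [1 -1/2 0; 0 1 0; 0 0 1]
T2·T1 = [5/13 19/26 0; -12/13 11/13 0; 0 0 1]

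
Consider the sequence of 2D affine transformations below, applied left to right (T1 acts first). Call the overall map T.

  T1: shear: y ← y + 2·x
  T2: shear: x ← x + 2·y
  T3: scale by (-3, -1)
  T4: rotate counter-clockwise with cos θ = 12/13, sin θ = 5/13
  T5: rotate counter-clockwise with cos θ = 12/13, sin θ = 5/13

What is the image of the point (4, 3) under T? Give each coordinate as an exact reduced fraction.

T(p) = (-7962/169, -10669/169)

T1 shear: y ← y + 2·x: (4, 3) → (4, 11)
T2 shear: x ← x + 2·y: (4, 11) → (26, 11)
T3 scale by (-3, -1): (26, 11) → (-78, -11)
T4 rotate counter-clockwise with cos θ = 12/13, sin θ = 5/13: (-78, -11) → (-881/13, -522/13)
T5 rotate counter-clockwise with cos θ = 12/13, sin θ = 5/13: (-881/13, -522/13) → (-7962/169, -10669/169)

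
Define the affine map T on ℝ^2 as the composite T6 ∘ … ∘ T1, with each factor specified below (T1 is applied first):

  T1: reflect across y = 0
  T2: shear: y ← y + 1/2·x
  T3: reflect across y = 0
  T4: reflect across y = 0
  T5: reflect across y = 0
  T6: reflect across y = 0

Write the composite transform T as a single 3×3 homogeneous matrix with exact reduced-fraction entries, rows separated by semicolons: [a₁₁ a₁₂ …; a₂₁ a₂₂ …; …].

T = [1 0 0; 1/2 -1 0; 0 0 1]

T1 = [1 0 0; 0 -1 0; 0 0 1]
T2·T1 = [1 0 0; 1/2 -1 0; 0 0 1]
T3·…·T1 = [1 0 0; -1/2 1 0; 0 0 1]
T4·…·T1 = [1 0 0; 1/2 -1 0; 0 0 1]
T5·…·T1 = [1 0 0; -1/2 1 0; 0 0 1]
T6·…·T1 = [1 0 0; 1/2 -1 0; 0 0 1]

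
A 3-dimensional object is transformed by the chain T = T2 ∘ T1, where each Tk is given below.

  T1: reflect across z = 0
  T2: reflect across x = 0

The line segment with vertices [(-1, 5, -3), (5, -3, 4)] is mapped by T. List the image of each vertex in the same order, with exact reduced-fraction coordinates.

T1 reflect across z = 0: (-1, 5, -3) → (-1, 5, 3); (5, -3, 4) → (5, -3, -4)
T2 reflect across x = 0: (-1, 5, 3) → (1, 5, 3); (5, -3, -4) → (-5, -3, -4)

image vertices: (1, 5, 3), (-5, -3, -4)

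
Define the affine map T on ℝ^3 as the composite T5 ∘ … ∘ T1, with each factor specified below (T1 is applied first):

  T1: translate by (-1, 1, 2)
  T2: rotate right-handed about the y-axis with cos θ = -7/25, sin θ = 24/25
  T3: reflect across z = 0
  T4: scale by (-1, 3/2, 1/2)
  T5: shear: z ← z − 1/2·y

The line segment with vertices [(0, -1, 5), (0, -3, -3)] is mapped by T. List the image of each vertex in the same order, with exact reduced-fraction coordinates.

T1 translate by (-1, 1, 2): (0, -1, 5) → (-1, 0, 7); (0, -3, -3) → (-1, -2, -1)
T2 rotate right-handed about the y-axis with cos θ = -7/25, sin θ = 24/25: (-1, 0, 7) → (7, 0, -1); (-1, -2, -1) → (-17/25, -2, 31/25)
T3 reflect across z = 0: (7, 0, -1) → (7, 0, 1); (-17/25, -2, 31/25) → (-17/25, -2, -31/25)
T4 scale by (-1, 3/2, 1/2): (7, 0, 1) → (-7, 0, 1/2); (-17/25, -2, -31/25) → (17/25, -3, -31/50)
T5 shear: z ← z − 1/2·y: (-7, 0, 1/2) → (-7, 0, 1/2); (17/25, -3, -31/50) → (17/25, -3, 22/25)

image vertices: (-7, 0, 1/2), (17/25, -3, 22/25)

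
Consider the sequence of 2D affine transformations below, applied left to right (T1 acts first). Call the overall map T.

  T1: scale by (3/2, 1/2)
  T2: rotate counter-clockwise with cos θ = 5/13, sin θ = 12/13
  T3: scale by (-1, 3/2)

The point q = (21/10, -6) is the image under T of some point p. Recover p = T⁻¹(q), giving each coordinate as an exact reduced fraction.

T1 = [3/2 0 0; 0 1/2 0; 0 0 1]
T2·T1 = [15/26 -6/13 0; 18/13 5/26 0; 0 0 1]
T3·…·T1 = [-15/26 6/13 0; 27/13 15/52 0; 0 0 1]
det M = -9/8; M⁻¹ = [-10/39 16/39 0; 24/13 20/39 0; 0 0 1]
M⁻¹ · (21/10, -6)ᵀ = (-3, 4/5)ᵀ

p = (-3, 4/5)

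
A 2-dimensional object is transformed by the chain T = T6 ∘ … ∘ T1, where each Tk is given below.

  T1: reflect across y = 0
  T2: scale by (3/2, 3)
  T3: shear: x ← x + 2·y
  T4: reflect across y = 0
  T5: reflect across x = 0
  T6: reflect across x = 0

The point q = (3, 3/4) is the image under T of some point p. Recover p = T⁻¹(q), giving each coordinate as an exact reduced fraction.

p = (3, 1/4)

T1 = [1 0 0; 0 -1 0; 0 0 1]
T2·T1 = [3/2 0 0; 0 -3 0; 0 0 1]
T3·…·T1 = [3/2 -6 0; 0 -3 0; 0 0 1]
T4·…·T1 = [3/2 -6 0; 0 3 0; 0 0 1]
T5·…·T1 = [-3/2 6 0; 0 3 0; 0 0 1]
T6·…·T1 = [3/2 -6 0; 0 3 0; 0 0 1]
det M = 9/2; M⁻¹ = [2/3 4/3 0; 0 1/3 0; 0 0 1]
M⁻¹ · (3, 3/4)ᵀ = (3, 1/4)ᵀ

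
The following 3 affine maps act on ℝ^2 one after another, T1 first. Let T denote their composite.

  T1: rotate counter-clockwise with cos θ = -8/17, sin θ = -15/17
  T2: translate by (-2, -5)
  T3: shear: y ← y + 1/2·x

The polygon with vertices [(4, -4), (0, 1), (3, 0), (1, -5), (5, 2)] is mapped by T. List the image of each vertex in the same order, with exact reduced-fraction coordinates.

T1 rotate counter-clockwise with cos θ = -8/17, sin θ = -15/17: (4, -4) → (-92/17, -28/17); (0, 1) → (15/17, -8/17); (3, 0) → (-24/17, -45/17); (1, -5) → (-83/17, 25/17); (5, 2) → (-10/17, -91/17)
T2 translate by (-2, -5): (-92/17, -28/17) → (-126/17, -113/17); (15/17, -8/17) → (-19/17, -93/17); (-24/17, -45/17) → (-58/17, -130/17); (-83/17, 25/17) → (-117/17, -60/17); (-10/17, -91/17) → (-44/17, -176/17)
T3 shear: y ← y + 1/2·x: (-126/17, -113/17) → (-126/17, -176/17); (-19/17, -93/17) → (-19/17, -205/34); (-58/17, -130/17) → (-58/17, -159/17); (-117/17, -60/17) → (-117/17, -237/34); (-44/17, -176/17) → (-44/17, -198/17)

image vertices: (-126/17, -176/17), (-19/17, -205/34), (-58/17, -159/17), (-117/17, -237/34), (-44/17, -198/17)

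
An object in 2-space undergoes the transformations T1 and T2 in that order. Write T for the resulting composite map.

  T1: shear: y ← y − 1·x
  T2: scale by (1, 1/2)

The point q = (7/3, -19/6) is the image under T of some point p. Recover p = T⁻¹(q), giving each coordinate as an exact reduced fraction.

T1 = [1 0 0; -1 1 0; 0 0 1]
T2·T1 = [1 0 0; -1/2 1/2 0; 0 0 1]
det M = 1/2; M⁻¹ = [1 0 0; 1 2 0; 0 0 1]
M⁻¹ · (7/3, -19/6)ᵀ = (7/3, -4)ᵀ

p = (7/3, -4)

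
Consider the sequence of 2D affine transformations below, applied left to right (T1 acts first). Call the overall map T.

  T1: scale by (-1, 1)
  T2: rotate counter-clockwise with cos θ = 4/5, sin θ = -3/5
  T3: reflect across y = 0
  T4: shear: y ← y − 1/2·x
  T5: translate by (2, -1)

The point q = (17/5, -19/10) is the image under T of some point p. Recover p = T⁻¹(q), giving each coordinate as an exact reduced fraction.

T1 = [-1 0 0; 0 1 0; 0 0 1]
T2·T1 = [-4/5 3/5 0; 3/5 4/5 0; 0 0 1]
T3·…·T1 = [-4/5 3/5 0; -3/5 -4/5 0; 0 0 1]
T4·…·T1 = [-4/5 3/5 0; -1/5 -11/10 0; 0 0 1]
T5·…·T1 = [-4/5 3/5 2; -1/5 -11/10 -1; 0 0 1]
det M = 1; M⁻¹ = [-11/10 -3/5 8/5; 1/5 -4/5 -6/5; 0 0 1]
M⁻¹ · (17/5, -19/10)ᵀ = (-1, 1)ᵀ

p = (-1, 1)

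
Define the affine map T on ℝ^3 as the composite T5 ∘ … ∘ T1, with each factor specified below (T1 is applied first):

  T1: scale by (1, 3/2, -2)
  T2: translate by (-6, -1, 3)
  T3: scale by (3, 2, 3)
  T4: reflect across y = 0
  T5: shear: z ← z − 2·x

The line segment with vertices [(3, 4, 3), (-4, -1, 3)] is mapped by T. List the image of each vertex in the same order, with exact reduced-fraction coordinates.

T1 scale by (1, 3/2, -2): (3, 4, 3) → (3, 6, -6); (-4, -1, 3) → (-4, -3/2, -6)
T2 translate by (-6, -1, 3): (3, 6, -6) → (-3, 5, -3); (-4, -3/2, -6) → (-10, -5/2, -3)
T3 scale by (3, 2, 3): (-3, 5, -3) → (-9, 10, -9); (-10, -5/2, -3) → (-30, -5, -9)
T4 reflect across y = 0: (-9, 10, -9) → (-9, -10, -9); (-30, -5, -9) → (-30, 5, -9)
T5 shear: z ← z − 2·x: (-9, -10, -9) → (-9, -10, 9); (-30, 5, -9) → (-30, 5, 51)

image vertices: (-9, -10, 9), (-30, 5, 51)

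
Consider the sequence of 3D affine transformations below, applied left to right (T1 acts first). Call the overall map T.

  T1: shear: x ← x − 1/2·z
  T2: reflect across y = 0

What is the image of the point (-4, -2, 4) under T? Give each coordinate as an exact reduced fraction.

T1 shear: x ← x − 1/2·z: (-4, -2, 4) → (-6, -2, 4)
T2 reflect across y = 0: (-6, -2, 4) → (-6, 2, 4)

T(p) = (-6, 2, 4)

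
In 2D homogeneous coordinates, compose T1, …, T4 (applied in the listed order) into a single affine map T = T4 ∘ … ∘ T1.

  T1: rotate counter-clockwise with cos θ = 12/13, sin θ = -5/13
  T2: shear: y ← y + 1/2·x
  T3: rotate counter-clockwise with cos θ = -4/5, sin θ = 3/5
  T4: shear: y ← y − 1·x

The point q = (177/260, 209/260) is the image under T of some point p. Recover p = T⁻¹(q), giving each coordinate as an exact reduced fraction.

T1 = [12/13 5/13 0; -5/13 12/13 0; 0 0 1]
T2·T1 = [12/13 5/13 0; 1/13 29/26 0; 0 0 1]
T3·…·T1 = [-51/65 -127/130 0; 32/65 -43/65 0; 0 0 1]
T4·…·T1 = [-51/65 -127/130 0; 83/65 41/130 0; 0 0 1]
det M = 1; M⁻¹ = [41/130 127/130 0; -83/65 -51/65 0; 0 0 1]
M⁻¹ · (177/260, 209/260)ᵀ = (1, -3/2)ᵀ

p = (1, -3/2)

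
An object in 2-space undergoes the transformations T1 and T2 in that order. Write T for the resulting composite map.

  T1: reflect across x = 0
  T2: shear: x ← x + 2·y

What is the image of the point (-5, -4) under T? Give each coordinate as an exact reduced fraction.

T1 reflect across x = 0: (-5, -4) → (5, -4)
T2 shear: x ← x + 2·y: (5, -4) → (-3, -4)

T(p) = (-3, -4)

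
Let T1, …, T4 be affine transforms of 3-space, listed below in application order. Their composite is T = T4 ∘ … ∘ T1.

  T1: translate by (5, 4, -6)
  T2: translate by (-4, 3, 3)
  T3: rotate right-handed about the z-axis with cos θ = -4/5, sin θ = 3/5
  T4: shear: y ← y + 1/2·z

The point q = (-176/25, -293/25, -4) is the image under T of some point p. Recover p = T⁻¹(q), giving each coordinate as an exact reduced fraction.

p = (-6/5, 5, -1)

T1 = [1 0 0 5; 0 1 0 4; 0 0 1 -6; 0 0 0 1]
T2·T1 = [1 0 0 1; 0 1 0 7; 0 0 1 -3; 0 0 0 1]
T3·…·T1 = [-4/5 -3/5 0 -5; 3/5 -4/5 0 -5; 0 0 1 -3; 0 0 0 1]
T4·…·T1 = [-4/5 -3/5 0 -5; 3/5 -4/5 1/2 -13/2; 0 0 1 -3; 0 0 0 1]
det M = 1; M⁻¹ = [-4/5 3/5 -3/10 -1; -3/5 -4/5 2/5 -7; 0 0 1 3; 0 0 0 1]
M⁻¹ · (-176/25, -293/25, -4)ᵀ = (-6/5, 5, -1)ᵀ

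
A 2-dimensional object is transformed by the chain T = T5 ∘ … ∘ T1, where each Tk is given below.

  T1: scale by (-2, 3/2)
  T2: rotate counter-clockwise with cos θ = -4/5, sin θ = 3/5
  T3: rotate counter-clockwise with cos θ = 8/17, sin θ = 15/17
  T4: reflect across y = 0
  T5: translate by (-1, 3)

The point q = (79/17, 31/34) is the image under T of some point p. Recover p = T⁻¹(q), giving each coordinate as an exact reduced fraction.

T1 = [-2 0 0; 0 3/2 0; 0 0 1]
T2·T1 = [8/5 -9/10 0; -6/5 -6/5 0; 0 0 1]
T3·…·T1 = [154/85 54/85 0; 72/85 -231/170 0; 0 0 1]
T4·…·T1 = [154/85 54/85 0; -72/85 231/170 0; 0 0 1]
T5·…·T1 = [154/85 54/85 -1; -72/85 231/170 3; 0 0 1]
det M = 3; M⁻¹ = [77/170 -18/85 37/34; 24/85 154/255 -26/17; 0 0 1]
M⁻¹ · (79/17, 31/34)ᵀ = (3, 1/3)ᵀ

p = (3, 1/3)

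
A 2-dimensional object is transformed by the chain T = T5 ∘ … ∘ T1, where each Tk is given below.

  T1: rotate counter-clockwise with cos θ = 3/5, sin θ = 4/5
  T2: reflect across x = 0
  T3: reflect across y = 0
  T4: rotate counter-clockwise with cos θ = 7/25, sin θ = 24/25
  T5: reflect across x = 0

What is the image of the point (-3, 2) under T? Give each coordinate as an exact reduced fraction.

T1 rotate counter-clockwise with cos θ = 3/5, sin θ = 4/5: (-3, 2) → (-17/5, -6/5)
T2 reflect across x = 0: (-17/5, -6/5) → (17/5, -6/5)
T3 reflect across y = 0: (17/5, -6/5) → (17/5, 6/5)
T4 rotate counter-clockwise with cos θ = 7/25, sin θ = 24/25: (17/5, 6/5) → (-1/5, 18/5)
T5 reflect across x = 0: (-1/5, 18/5) → (1/5, 18/5)

T(p) = (1/5, 18/5)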